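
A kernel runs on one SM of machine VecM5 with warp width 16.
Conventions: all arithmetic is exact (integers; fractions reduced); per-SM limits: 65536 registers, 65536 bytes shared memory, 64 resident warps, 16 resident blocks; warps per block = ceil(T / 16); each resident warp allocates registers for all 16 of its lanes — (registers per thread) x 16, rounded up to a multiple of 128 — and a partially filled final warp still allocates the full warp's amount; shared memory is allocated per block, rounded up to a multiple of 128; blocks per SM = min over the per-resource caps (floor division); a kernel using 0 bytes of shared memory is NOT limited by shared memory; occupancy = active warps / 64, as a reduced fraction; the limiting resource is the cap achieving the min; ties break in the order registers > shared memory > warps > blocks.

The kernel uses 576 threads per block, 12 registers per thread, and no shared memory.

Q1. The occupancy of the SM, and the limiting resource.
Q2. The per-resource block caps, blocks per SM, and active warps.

Answer: occupancy 9/16, limited by warps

registers: 7 blocks
shared memory: no limit (kernel uses none)
warps: 1 block
blocks: 16 blocks

Answer: 1 block, 36 active warps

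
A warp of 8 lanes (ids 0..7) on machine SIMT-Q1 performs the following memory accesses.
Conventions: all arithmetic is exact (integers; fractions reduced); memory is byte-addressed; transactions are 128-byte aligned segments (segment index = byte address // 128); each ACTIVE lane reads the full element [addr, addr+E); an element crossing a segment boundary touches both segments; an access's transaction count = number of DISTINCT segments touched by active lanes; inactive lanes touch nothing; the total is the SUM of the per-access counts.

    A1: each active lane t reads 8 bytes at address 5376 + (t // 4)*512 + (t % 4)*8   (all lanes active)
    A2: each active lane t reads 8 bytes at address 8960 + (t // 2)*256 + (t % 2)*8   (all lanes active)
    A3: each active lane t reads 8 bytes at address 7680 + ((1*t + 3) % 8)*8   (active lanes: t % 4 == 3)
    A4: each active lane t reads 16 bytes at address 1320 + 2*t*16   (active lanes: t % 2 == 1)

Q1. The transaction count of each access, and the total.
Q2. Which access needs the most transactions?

A1: 2 transactions
A2: 4 transactions
A3: 1 transaction
A4: 3 transactions

Answer: 2,4,1,3; total 10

Answer: A2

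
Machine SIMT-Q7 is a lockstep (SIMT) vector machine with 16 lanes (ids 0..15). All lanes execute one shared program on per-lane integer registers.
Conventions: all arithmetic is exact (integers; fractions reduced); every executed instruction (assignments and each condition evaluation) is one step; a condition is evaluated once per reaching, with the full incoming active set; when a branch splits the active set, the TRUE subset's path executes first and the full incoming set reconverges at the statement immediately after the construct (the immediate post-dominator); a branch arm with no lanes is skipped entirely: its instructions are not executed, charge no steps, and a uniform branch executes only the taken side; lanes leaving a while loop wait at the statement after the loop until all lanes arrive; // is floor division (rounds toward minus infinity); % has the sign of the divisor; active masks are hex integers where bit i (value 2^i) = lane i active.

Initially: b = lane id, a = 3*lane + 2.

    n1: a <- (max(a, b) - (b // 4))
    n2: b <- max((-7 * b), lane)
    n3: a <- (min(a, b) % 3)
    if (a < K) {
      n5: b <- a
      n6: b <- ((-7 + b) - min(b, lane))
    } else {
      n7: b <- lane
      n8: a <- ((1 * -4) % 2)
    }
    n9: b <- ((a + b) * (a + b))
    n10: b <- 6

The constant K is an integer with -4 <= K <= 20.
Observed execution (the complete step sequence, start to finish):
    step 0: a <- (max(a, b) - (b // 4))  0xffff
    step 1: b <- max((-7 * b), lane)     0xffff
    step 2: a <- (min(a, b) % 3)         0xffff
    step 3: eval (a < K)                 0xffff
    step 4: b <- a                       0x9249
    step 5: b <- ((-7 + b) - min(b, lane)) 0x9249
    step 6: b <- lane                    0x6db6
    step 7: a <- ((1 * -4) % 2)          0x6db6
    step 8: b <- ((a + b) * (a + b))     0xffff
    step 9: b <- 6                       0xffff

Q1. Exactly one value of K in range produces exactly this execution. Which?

Answer: K = 1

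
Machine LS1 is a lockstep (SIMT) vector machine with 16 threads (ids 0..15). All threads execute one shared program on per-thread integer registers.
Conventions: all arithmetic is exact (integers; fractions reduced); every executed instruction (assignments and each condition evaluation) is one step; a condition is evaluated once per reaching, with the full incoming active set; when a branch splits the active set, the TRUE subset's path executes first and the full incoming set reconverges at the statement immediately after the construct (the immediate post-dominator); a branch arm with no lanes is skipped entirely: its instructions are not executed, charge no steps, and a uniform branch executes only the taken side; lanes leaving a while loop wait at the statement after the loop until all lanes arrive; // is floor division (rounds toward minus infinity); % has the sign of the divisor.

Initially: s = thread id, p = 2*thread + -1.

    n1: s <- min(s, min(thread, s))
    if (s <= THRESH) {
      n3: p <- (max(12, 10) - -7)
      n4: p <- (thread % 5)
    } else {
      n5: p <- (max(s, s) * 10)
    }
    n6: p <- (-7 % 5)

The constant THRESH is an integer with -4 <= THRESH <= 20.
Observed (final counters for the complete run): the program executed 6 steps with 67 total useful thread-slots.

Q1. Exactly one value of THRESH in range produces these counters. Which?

Answer: THRESH = 2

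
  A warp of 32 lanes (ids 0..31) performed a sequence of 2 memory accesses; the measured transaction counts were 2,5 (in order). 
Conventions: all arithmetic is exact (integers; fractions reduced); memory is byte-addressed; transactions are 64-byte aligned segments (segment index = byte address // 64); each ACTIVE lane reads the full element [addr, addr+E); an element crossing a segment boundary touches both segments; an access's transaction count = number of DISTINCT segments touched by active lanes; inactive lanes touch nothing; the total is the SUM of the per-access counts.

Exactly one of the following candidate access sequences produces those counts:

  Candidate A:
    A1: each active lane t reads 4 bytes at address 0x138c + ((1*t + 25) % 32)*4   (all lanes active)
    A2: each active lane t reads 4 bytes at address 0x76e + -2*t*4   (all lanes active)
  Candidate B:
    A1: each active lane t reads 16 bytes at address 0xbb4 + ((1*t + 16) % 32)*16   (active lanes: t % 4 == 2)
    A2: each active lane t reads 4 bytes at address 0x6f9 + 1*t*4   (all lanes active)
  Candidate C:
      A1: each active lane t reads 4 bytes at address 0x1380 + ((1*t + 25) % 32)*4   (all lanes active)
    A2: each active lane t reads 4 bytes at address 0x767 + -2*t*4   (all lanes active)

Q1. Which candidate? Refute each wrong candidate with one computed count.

A: A1 gives 3 transactions, not 2
B: A1 gives 8 transactions, not 2
C: all counts match (2,5)

Answer: C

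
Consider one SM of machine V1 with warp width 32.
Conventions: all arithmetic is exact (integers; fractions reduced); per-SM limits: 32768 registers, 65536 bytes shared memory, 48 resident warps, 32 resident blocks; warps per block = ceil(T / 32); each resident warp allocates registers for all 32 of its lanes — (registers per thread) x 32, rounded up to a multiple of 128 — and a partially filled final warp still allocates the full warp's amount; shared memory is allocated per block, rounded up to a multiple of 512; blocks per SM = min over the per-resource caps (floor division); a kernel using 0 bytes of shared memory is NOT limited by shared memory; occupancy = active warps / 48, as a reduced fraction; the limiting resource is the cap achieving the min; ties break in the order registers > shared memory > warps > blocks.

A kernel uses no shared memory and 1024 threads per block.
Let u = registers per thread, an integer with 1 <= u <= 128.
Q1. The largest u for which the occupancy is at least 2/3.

Answer: u = 32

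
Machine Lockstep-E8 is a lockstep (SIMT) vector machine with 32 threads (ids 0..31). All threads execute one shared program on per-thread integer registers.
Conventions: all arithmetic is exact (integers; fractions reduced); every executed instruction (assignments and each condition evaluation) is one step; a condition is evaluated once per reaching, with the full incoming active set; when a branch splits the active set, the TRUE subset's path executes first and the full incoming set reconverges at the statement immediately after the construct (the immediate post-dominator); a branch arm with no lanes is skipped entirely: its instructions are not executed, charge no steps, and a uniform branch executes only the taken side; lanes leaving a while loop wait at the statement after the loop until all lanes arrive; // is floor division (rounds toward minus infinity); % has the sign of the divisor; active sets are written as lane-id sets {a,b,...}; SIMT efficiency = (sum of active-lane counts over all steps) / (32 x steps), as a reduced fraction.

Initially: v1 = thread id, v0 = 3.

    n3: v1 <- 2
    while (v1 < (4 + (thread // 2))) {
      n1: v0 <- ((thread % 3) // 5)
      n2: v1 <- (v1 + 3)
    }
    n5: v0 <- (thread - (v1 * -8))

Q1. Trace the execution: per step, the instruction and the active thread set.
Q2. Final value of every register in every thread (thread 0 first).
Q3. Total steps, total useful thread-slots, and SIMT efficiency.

step 0: v1 <- 2                      {0,1,2,3,4,5,6,7,8,9,10,11,12,13,14,15,16,17,18,19,20,21,22,23,24,25,26,27,28,29,30,31}
step 1: eval (v1 < (4 + (thread // 2))) {0,1,2,3,4,5,6,7,8,9,10,11,12,13,14,15,16,17,18,19,20,21,22,23,24,25,26,27,28,29,30,31}
step 2: v0 <- ((thread % 3) // 5)    {0,1,2,3,4,5,6,7,8,9,10,11,12,13,14,15,16,17,18,19,20,21,22,23,24,25,26,27,28,29,30,31}
step 3: v1 <- (v1 + 3)               {0,1,2,3,4,5,6,7,8,9,10,11,12,13,14,15,16,17,18,19,20,21,22,23,24,25,26,27,28,29,30,31}
step 4: eval (v1 < (4 + (thread // 2))) {0,1,2,3,4,5,6,7,8,9,10,11,12,13,14,15,16,17,18,19,20,21,22,23,24,25,26,27,28,29,30,31}
step 5: v0 <- ((thread % 3) // 5)    {4,5,6,7,8,9,10,11,12,13,14,15,16,17,18,19,20,21,22,23,24,25,26,27,28,29,30,31}
step 6: v1 <- (v1 + 3)               {4,5,6,7,8,9,10,11,12,13,14,15,16,17,18,19,20,21,22,23,24,25,26,27,28,29,30,31}
step 7: eval (v1 < (4 + (thread // 2))) {4,5,6,7,8,9,10,11,12,13,14,15,16,17,18,19,20,21,22,23,24,25,26,27,28,29,30,31}
step 8: v0 <- ((thread % 3) // 5)    {10,11,12,13,14,15,16,17,18,19,20,21,22,23,24,25,26,27,28,29,30,31}
step 9: v1 <- (v1 + 3)               {10,11,12,13,14,15,16,17,18,19,20,21,22,23,24,25,26,27,28,29,30,31}
step 10: eval (v1 < (4 + (thread // 2))) {10,11,12,13,14,15,16,17,18,19,20,21,22,23,24,25,26,27,28,29,30,31}
step 11: v0 <- ((thread % 3) // 5)    {16,17,18,19,20,21,22,23,24,25,26,27,28,29,30,31}
step 12: v1 <- (v1 + 3)               {16,17,18,19,20,21,22,23,24,25,26,27,28,29,30,31}
step 13: eval (v1 < (4 + (thread // 2))) {16,17,18,19,20,21,22,23,24,25,26,27,28,29,30,31}
step 14: v0 <- ((thread % 3) // 5)    {22,23,24,25,26,27,28,29,30,31}
step 15: v1 <- (v1 + 3)               {22,23,24,25,26,27,28,29,30,31}
step 16: eval (v1 < (4 + (thread // 2))) {22,23,24,25,26,27,28,29,30,31}
step 17: v0 <- ((thread % 3) // 5)    {28,29,30,31}
step 18: v1 <- (v1 + 3)               {28,29,30,31}
step 19: eval (v1 < (4 + (thread // 2))) {28,29,30,31}
step 20: v0 <- (thread - (v1 * -8))   {0,1,2,3,4,5,6,7,8,9,10,11,12,13,14,15,16,17,18,19,20,21,22,23,24,25,26,27,28,29,30,31}

Answer: 21 steps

v1: 5,5,5,5,8,8,8,8,8,8,11,11,11,11,11,11,14,14,14,14,14,14,17,17,17,17,17,17,20,20,20,20
v0: 40,41,42,43,68,69,70,71,72,73,98,99,100,101,102,103,128,129,130,131,132,133,158,159,160,161,162,163,188,189,190,191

steps = 21; useful = 432; efficiency = 432/672 = 9/14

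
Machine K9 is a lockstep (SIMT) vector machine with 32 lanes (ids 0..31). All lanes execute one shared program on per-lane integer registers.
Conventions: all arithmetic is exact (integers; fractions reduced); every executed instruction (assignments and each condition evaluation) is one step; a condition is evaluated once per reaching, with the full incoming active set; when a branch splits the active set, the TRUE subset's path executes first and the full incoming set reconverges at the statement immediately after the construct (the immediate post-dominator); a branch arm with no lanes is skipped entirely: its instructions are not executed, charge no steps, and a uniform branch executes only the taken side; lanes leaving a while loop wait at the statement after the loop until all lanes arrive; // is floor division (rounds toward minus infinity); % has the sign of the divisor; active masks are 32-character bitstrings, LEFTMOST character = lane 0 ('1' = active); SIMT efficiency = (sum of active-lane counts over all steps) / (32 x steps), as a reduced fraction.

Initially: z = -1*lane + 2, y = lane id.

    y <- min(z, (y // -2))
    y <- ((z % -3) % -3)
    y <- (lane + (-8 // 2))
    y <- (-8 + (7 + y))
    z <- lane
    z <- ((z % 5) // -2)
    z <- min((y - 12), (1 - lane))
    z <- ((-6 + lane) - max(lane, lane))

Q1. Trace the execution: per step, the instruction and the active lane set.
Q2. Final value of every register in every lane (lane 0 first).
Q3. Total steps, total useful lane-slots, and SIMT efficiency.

step 0: y <- min(z, (y // -2))       11111111111111111111111111111111
step 1: y <- ((z % -3) % -3)         11111111111111111111111111111111
step 2: y <- (lane + (-8 // 2))      11111111111111111111111111111111
step 3: y <- (-8 + (7 + y))          11111111111111111111111111111111
step 4: z <- lane                    11111111111111111111111111111111
step 5: z <- ((z % 5) // -2)         11111111111111111111111111111111
step 6: z <- min((y - 12), (1 - lane)) 11111111111111111111111111111111
step 7: z <- ((-6 + lane) - max(lane, lane)) 11111111111111111111111111111111

Answer: 8 steps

z: -6,-6,-6,-6,-6,-6,-6,-6,-6,-6,-6,-6,-6,-6,-6,-6,-6,-6,-6,-6,-6,-6,-6,-6,-6,-6,-6,-6,-6,-6,-6,-6
y: -5,-4,-3,-2,-1,0,1,2,3,4,5,6,7,8,9,10,11,12,13,14,15,16,17,18,19,20,21,22,23,24,25,26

steps = 8; useful = 256; efficiency = 256/256 = 1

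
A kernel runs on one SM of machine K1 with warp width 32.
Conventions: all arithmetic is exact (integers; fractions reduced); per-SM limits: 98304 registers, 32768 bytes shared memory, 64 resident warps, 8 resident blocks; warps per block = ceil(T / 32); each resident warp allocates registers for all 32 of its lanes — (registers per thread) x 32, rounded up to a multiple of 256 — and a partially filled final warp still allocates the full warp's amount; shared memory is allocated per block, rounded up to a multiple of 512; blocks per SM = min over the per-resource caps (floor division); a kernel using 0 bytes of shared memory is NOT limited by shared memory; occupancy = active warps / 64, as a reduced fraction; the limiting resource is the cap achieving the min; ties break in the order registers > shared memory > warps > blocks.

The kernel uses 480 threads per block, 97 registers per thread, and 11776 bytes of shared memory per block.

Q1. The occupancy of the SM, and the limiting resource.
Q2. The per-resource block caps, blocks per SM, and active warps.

Answer: occupancy 15/64, limited by registers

registers: 1 block
shared memory: 2 blocks
warps: 4 blocks
blocks: 8 blocks

Answer: 1 block, 15 active warps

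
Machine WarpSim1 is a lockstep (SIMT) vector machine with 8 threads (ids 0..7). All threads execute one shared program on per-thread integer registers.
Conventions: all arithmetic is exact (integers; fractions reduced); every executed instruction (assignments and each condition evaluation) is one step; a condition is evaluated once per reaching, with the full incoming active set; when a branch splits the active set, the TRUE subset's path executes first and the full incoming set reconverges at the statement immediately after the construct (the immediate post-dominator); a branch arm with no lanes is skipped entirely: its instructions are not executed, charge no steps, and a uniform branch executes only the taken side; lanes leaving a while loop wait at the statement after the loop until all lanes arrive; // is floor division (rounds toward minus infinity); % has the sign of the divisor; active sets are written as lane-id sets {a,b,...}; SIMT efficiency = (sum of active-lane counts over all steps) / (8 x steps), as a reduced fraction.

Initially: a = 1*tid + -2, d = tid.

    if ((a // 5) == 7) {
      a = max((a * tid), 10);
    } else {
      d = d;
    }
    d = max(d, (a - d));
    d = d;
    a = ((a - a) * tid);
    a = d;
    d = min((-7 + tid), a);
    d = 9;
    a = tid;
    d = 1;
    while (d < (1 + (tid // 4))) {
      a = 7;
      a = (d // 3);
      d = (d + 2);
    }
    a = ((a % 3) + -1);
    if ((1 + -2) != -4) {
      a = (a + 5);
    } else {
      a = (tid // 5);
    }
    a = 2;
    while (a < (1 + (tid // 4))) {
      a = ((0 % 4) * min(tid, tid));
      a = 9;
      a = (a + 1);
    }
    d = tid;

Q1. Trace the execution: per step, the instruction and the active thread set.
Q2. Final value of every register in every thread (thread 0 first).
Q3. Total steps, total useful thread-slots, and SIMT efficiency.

step 0: eval ((a // 5) == 7)         {0,1,2,3,4,5,6,7}
step 1: d <- d                       {0,1,2,3,4,5,6,7}
step 2: d <- max(d, (a - d))         {0,1,2,3,4,5,6,7}
step 3: d <- d                       {0,1,2,3,4,5,6,7}
step 4: a <- ((a - a) * tid)         {0,1,2,3,4,5,6,7}
step 5: a <- d                       {0,1,2,3,4,5,6,7}
step 6: d <- min((-7 + tid), a)      {0,1,2,3,4,5,6,7}
step 7: d <- 9                       {0,1,2,3,4,5,6,7}
step 8: a <- tid                     {0,1,2,3,4,5,6,7}
step 9: d <- 1                       {0,1,2,3,4,5,6,7}
step 10: eval (d < (1 + (tid // 4)))  {0,1,2,3,4,5,6,7}
step 11: a <- 7                       {4,5,6,7}
step 12: a <- (d // 3)                {4,5,6,7}
step 13: d <- (d + 2)                 {4,5,6,7}
step 14: eval (d < (1 + (tid // 4)))  {4,5,6,7}
step 15: a <- ((a % 3) + -1)          {0,1,2,3,4,5,6,7}
step 16: eval ((1 + -2) != -4)        {0,1,2,3,4,5,6,7}
step 17: a <- (a + 5)                 {0,1,2,3,4,5,6,7}
step 18: a <- 2                       {0,1,2,3,4,5,6,7}
step 19: eval (a < (1 + (tid // 4)))  {0,1,2,3,4,5,6,7}
step 20: d <- tid                     {0,1,2,3,4,5,6,7}

Answer: 21 steps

a: 2,2,2,2,2,2,2,2
d: 0,1,2,3,4,5,6,7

steps = 21; useful = 152; efficiency = 152/168 = 19/21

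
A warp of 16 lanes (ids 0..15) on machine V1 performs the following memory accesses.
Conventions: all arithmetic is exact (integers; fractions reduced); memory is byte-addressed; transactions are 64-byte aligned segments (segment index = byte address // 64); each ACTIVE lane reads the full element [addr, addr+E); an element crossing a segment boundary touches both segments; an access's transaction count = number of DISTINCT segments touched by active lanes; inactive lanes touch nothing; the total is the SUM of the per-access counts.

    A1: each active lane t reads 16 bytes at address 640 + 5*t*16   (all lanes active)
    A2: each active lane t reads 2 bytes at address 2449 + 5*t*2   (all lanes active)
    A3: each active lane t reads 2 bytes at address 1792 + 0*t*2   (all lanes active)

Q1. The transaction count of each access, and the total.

A1: 16 transactions
A2: 3 transactions
A3: 1 transaction

Answer: 16,3,1; total 20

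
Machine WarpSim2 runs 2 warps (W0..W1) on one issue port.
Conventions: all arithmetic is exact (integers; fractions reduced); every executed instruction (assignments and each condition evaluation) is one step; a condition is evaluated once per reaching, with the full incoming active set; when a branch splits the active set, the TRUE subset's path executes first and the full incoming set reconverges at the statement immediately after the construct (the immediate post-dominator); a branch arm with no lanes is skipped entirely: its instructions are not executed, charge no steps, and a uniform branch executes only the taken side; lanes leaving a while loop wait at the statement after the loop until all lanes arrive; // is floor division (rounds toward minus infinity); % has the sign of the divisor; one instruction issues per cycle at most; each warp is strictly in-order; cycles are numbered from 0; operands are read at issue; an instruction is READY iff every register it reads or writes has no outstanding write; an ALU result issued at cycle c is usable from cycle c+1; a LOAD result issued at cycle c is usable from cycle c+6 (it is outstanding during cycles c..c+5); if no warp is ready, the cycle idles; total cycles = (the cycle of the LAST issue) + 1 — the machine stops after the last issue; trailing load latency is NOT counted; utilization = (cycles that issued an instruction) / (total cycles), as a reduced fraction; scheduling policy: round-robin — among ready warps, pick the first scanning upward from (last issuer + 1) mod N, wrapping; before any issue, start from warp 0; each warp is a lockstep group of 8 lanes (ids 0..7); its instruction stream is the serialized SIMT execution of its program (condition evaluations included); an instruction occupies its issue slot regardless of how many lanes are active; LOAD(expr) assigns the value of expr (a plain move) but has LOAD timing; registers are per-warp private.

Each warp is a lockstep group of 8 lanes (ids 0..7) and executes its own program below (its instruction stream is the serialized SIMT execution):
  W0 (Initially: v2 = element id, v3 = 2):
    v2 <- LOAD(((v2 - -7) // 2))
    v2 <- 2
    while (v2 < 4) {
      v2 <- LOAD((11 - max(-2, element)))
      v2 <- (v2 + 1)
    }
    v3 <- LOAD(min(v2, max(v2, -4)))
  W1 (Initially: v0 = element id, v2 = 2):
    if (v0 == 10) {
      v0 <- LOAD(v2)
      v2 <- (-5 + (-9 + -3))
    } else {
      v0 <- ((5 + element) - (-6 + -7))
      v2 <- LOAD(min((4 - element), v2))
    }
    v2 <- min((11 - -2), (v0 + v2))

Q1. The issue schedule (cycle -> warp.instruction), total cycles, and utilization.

cycle 0: W0.I0
cycle 1: W1.I0
cycle 2: W1.I1
cycle 3: W1.I2
cycle 4: idle
cycle 5: idle
cycle 6: W0.I1
cycle 7: W0.I2
cycle 8: W0.I3
cycle 9: W1.I3
cycle 10: idle
cycle 11: idle
cycle 12: idle
cycle 13: idle
cycle 14: W0.I4
cycle 15: W0.I5
cycle 16: W0.I6

Answer: 17 cycles, utilization 11/17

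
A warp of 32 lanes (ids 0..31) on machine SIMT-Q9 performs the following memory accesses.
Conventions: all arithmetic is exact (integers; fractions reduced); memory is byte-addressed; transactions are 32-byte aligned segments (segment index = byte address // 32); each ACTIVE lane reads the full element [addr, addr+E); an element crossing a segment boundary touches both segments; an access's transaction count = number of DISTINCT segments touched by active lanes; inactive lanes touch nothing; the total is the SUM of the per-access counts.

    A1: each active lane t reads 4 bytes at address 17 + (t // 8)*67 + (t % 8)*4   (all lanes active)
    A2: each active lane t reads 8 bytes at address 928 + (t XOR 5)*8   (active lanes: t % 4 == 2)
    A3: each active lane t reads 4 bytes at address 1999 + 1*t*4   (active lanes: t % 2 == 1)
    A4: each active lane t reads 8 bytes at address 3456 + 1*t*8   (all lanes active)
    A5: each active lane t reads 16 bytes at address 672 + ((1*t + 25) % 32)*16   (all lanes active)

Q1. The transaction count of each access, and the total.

A1: 8 transactions
A2: 8 transactions
A3: 5 transactions
A4: 8 transactions
A5: 16 transactions

Answer: 8,8,5,8,16; total 45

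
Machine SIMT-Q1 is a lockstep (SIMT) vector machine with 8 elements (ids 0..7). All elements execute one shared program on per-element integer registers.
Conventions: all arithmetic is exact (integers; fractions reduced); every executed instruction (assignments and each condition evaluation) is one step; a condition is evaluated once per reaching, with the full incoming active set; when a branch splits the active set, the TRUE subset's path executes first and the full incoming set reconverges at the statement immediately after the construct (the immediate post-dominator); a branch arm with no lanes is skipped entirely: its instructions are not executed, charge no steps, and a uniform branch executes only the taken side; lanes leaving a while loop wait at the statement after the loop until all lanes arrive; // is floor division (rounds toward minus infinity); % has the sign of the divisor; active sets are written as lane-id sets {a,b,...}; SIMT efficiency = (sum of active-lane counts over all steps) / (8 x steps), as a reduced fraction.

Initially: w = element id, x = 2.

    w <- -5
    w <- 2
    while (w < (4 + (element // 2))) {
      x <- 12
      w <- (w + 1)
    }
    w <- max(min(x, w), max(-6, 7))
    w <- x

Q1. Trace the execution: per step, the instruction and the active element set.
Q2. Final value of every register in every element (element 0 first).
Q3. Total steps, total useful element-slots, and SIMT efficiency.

step 0: w <- -5                      {0,1,2,3,4,5,6,7}
step 1: w <- 2                       {0,1,2,3,4,5,6,7}
step 2: eval (w < (4 + (element // 2))) {0,1,2,3,4,5,6,7}
step 3: x <- 12                      {0,1,2,3,4,5,6,7}
step 4: w <- (w + 1)                 {0,1,2,3,4,5,6,7}
step 5: eval (w < (4 + (element // 2))) {0,1,2,3,4,5,6,7}
step 6: x <- 12                      {0,1,2,3,4,5,6,7}
step 7: w <- (w + 1)                 {0,1,2,3,4,5,6,7}
step 8: eval (w < (4 + (element // 2))) {0,1,2,3,4,5,6,7}
step 9: x <- 12                      {2,3,4,5,6,7}
step 10: w <- (w + 1)                 {2,3,4,5,6,7}
step 11: eval (w < (4 + (element // 2))) {2,3,4,5,6,7}
step 12: x <- 12                      {4,5,6,7}
step 13: w <- (w + 1)                 {4,5,6,7}
step 14: eval (w < (4 + (element // 2))) {4,5,6,7}
step 15: x <- 12                      {6,7}
step 16: w <- (w + 1)                 {6,7}
step 17: eval (w < (4 + (element // 2))) {6,7}
step 18: w <- max(min(x, w), max(-6, 7)) {0,1,2,3,4,5,6,7}
step 19: w <- x                       {0,1,2,3,4,5,6,7}

Answer: 20 steps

w: 12,12,12,12,12,12,12,12
x: 12,12,12,12,12,12,12,12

steps = 20; useful = 124; efficiency = 124/160 = 31/40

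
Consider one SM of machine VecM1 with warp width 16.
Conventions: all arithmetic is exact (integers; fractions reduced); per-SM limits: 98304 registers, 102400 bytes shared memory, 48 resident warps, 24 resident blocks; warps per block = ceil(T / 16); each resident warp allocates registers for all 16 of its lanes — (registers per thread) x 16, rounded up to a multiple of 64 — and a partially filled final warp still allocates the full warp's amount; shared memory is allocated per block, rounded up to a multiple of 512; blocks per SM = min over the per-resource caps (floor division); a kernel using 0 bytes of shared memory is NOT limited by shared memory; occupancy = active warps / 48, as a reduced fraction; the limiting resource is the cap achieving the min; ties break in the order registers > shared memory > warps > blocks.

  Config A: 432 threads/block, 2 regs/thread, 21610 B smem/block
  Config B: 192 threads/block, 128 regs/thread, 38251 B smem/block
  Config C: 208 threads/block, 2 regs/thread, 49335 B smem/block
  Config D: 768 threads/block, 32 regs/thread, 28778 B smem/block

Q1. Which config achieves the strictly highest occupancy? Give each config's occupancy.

occupancies: A 9/16, B 1/2, C 13/24, D 1

Answer: D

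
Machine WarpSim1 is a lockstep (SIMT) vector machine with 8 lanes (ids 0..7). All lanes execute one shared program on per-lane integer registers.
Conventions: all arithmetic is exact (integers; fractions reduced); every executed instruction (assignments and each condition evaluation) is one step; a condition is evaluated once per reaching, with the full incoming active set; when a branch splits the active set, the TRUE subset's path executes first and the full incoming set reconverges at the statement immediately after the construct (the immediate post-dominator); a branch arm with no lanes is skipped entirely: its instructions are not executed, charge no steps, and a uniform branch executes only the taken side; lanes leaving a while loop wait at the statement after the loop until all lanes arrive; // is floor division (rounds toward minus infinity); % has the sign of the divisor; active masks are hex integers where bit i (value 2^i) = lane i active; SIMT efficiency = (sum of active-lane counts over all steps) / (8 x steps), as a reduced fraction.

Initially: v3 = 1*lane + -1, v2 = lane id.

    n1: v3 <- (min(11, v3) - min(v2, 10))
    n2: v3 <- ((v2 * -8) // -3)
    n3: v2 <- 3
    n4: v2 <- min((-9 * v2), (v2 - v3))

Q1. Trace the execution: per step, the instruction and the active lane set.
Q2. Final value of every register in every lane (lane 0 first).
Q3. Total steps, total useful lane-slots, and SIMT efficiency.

step 0: v3 <- (min(11, v3) - min(v2, 10)) 0xff
step 1: v3 <- ((v2 * -8) // -3)      0xff
step 2: v2 <- 3                      0xff
step 3: v2 <- min((-9 * v2), (v2 - v3)) 0xff

Answer: 4 steps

v3: 0,2,5,8,10,13,16,18
v2: -27,-27,-27,-27,-27,-27,-27,-27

steps = 4; useful = 32; efficiency = 32/32 = 1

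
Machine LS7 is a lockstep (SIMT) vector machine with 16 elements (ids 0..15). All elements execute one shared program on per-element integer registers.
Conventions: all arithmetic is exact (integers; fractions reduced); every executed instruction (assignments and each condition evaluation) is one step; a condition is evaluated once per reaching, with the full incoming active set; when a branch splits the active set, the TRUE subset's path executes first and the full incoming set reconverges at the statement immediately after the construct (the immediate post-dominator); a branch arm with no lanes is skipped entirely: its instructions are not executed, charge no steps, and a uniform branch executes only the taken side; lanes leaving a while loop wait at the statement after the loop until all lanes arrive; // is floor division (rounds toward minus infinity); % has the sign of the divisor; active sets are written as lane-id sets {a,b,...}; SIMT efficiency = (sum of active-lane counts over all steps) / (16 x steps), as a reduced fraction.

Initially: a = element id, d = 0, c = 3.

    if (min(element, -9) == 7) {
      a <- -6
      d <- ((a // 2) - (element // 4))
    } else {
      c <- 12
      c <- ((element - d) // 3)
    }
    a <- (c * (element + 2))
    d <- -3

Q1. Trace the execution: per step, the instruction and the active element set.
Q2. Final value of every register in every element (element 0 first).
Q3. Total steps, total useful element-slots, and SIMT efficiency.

step 0: eval (min(element, -9) == 7) {0,1,2,3,4,5,6,7,8,9,10,11,12,13,14,15}
step 1: c <- 12                      {0,1,2,3,4,5,6,7,8,9,10,11,12,13,14,15}
step 2: c <- ((element - d) // 3)    {0,1,2,3,4,5,6,7,8,9,10,11,12,13,14,15}
step 3: a <- (c * (element + 2))     {0,1,2,3,4,5,6,7,8,9,10,11,12,13,14,15}
step 4: d <- -3                      {0,1,2,3,4,5,6,7,8,9,10,11,12,13,14,15}

Answer: 5 steps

a: 0,0,0,5,6,7,16,18,20,33,36,39,56,60,64,85
d: -3,-3,-3,-3,-3,-3,-3,-3,-3,-3,-3,-3,-3,-3,-3,-3
c: 0,0,0,1,1,1,2,2,2,3,3,3,4,4,4,5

steps = 5; useful = 80; efficiency = 80/80 = 1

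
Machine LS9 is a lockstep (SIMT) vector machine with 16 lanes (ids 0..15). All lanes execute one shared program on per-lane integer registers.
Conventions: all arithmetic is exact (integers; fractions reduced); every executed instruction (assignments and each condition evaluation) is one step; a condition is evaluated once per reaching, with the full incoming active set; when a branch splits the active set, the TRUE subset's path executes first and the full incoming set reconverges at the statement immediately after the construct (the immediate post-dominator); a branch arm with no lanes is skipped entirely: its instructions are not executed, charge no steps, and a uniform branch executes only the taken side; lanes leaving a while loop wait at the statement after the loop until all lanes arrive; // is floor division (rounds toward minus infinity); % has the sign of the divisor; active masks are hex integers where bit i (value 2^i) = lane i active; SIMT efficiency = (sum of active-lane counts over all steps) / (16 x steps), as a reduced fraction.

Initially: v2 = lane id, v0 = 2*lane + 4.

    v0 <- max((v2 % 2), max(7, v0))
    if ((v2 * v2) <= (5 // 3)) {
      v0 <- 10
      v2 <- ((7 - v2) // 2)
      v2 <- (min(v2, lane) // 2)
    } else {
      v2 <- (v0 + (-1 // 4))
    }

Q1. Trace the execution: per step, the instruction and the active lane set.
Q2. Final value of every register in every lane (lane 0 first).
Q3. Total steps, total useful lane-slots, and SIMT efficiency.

step 0: v0 <- max((v2 % 2), max(7, v0)) 0xffff
step 1: eval ((v2 * v2) <= (5 // 3)) 0xffff
step 2: v0 <- 10                     0x0003
step 3: v2 <- ((7 - v2) // 2)        0x0003
step 4: v2 <- (min(v2, lane) // 2)   0x0003
step 5: v2 <- (v0 + (-1 // 4))       0xfffc

Answer: 6 steps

v2: 0,0,7,9,11,13,15,17,19,21,23,25,27,29,31,33
v0: 10,10,8,10,12,14,16,18,20,22,24,26,28,30,32,34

steps = 6; useful = 52; efficiency = 52/96 = 13/24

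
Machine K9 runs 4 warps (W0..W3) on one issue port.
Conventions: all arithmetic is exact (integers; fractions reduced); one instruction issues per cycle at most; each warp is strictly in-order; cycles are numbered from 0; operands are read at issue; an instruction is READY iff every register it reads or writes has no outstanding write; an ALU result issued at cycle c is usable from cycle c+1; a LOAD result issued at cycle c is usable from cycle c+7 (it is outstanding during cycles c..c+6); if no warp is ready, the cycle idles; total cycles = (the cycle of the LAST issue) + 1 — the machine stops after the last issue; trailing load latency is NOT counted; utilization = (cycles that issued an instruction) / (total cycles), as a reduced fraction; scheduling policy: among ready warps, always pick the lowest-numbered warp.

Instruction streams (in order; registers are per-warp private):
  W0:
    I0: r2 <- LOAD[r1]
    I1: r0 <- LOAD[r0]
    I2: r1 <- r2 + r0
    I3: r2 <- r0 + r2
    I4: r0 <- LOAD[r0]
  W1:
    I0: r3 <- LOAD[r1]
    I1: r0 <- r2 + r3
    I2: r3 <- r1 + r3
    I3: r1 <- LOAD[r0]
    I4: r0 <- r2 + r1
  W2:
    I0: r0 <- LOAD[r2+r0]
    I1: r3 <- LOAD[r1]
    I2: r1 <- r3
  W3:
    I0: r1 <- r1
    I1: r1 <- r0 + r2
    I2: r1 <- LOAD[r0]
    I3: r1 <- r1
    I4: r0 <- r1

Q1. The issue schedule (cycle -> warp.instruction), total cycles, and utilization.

cycle 0: W0.I0
cycle 1: W0.I1
cycle 2: W1.I0
cycle 3: W2.I0
cycle 4: W2.I1
cycle 5: W3.I0
cycle 6: W3.I1
cycle 7: W3.I2
cycle 8: W0.I2
cycle 9: W0.I3
cycle 10: W0.I4
cycle 11: W1.I1
cycle 12: W1.I2
cycle 13: W1.I3
cycle 14: W2.I2
cycle 15: W3.I3
cycle 16: W3.I4
cycle 17: idle
cycle 18: idle
cycle 19: idle
cycle 20: W1.I4

Answer: 21 cycles, utilization 6/7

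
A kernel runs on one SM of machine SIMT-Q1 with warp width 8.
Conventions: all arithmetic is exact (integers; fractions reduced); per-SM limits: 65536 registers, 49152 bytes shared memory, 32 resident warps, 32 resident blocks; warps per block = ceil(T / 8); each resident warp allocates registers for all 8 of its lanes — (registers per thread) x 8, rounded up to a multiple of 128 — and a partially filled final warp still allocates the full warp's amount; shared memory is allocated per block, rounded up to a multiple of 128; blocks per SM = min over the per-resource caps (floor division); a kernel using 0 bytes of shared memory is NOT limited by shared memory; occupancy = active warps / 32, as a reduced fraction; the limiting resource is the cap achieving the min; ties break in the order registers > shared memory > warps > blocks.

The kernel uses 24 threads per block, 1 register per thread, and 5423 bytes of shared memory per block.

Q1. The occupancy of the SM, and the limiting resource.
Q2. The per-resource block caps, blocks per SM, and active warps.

Answer: occupancy 3/4, limited by shared memory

registers: 170 blocks
shared memory: 8 blocks
warps: 10 blocks
blocks: 32 blocks

Answer: 8 blocks, 24 active warps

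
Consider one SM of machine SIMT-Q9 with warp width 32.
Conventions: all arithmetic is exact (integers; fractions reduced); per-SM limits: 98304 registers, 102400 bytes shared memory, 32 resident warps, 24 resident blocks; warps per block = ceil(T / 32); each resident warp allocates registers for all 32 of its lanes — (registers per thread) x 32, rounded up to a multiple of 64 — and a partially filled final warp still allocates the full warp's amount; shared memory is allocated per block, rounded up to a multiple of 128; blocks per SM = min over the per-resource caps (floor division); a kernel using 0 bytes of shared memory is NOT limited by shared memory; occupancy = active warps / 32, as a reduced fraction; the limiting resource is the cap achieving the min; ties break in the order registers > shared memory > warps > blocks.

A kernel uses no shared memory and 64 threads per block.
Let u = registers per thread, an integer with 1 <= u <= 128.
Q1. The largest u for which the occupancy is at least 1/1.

Answer: u = 96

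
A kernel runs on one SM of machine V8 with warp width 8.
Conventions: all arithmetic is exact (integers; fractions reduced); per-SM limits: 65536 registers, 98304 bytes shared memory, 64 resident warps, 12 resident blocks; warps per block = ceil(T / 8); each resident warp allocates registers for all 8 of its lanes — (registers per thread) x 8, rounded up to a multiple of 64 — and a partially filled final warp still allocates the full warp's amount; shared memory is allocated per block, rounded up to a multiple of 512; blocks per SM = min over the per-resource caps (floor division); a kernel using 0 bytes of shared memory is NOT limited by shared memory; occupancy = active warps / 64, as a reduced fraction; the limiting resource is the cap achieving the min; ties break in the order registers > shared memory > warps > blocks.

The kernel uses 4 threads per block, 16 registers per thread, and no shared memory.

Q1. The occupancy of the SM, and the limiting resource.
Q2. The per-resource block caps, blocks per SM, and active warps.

Answer: occupancy 3/16, limited by blocks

registers: 512 blocks
shared memory: no limit (kernel uses none)
warps: 64 blocks
blocks: 12 blocks

Answer: 12 blocks, 12 active warps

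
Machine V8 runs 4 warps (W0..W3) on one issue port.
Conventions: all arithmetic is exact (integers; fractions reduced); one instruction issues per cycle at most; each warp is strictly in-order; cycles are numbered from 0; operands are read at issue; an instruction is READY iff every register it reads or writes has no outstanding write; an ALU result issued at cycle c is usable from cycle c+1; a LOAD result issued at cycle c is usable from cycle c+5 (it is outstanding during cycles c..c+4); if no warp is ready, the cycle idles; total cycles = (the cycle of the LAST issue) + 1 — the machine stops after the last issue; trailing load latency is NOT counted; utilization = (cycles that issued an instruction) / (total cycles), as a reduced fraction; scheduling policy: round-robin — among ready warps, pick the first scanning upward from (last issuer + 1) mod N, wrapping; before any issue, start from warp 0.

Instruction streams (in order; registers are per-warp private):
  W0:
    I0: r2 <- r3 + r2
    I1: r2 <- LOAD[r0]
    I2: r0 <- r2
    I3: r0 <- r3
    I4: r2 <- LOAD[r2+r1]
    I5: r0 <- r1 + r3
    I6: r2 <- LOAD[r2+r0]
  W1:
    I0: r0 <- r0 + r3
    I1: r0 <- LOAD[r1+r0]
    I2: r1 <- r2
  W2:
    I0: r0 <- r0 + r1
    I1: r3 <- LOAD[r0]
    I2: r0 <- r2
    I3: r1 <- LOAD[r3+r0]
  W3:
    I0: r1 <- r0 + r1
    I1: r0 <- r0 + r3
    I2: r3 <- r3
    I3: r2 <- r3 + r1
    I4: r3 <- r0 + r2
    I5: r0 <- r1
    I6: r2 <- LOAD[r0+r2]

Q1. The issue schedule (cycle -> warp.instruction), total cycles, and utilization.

cycle 0: W0.I0
cycle 1: W1.I0
cycle 2: W2.I0
cycle 3: W3.I0
cycle 4: W0.I1
cycle 5: W1.I1
cycle 6: W2.I1
cycle 7: W3.I1
cycle 8: W1.I2
cycle 9: W2.I2
cycle 10: W3.I2
cycle 11: W0.I2
cycle 12: W2.I3
cycle 13: W3.I3
cycle 14: W0.I3
cycle 15: W3.I4
cycle 16: W0.I4
cycle 17: W3.I5
cycle 18: W0.I5
cycle 19: W3.I6
cycle 20: idle
cycle 21: W0.I6

Answer: 22 cycles, utilization 21/22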